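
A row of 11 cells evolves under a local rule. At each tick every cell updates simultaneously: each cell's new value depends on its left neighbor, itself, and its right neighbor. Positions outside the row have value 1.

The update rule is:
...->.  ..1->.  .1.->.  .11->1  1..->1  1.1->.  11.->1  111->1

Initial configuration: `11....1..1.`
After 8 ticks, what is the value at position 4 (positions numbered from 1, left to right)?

1

111....1...
1111....1..
11111....1.
111111.....
1111111....
11111111...
111111111..
1111111111.
position 4 holds 1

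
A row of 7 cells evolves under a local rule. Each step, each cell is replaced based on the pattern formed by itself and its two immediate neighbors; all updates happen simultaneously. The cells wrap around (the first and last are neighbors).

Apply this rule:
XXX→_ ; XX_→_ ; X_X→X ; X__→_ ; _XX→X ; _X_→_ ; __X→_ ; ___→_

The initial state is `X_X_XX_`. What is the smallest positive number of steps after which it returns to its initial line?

7

_X_XX_X
X_XX_X_
_XX_X_X
XX_X_X_
X_X_X_X
_X_X_XX
X_X_XX_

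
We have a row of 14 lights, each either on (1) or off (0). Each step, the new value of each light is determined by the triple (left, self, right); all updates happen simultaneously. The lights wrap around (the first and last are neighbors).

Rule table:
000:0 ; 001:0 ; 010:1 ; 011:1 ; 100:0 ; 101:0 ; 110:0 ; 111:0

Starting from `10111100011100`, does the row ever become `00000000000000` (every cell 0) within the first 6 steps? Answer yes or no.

10100000010000
10100000010000  (fixed point — unchanged through step 6)
step 6 is 10100000010000, still not uniform 0

no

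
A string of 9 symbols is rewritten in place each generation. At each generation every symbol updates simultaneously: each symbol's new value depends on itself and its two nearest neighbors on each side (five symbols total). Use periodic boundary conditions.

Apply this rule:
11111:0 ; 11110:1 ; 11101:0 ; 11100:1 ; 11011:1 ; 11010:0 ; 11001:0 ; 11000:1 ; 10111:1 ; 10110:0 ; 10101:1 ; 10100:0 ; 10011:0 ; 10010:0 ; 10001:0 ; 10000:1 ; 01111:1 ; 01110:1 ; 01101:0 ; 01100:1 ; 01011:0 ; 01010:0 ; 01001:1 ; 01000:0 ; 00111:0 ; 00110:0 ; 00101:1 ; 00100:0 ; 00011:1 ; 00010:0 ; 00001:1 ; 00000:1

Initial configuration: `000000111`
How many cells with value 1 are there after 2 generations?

4

111111011
000010111
count of 1: 4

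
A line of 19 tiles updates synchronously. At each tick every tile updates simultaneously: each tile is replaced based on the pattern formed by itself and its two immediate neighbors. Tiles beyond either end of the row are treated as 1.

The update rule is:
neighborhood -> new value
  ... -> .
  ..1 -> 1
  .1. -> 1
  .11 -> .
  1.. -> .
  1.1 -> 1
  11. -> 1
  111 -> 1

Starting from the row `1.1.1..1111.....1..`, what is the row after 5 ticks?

11111111111111.111.

11111.1.111....11.1
11111111.11...1.11.
111111111.1..111.11
11111111111.1.111.1
11111111111111.111.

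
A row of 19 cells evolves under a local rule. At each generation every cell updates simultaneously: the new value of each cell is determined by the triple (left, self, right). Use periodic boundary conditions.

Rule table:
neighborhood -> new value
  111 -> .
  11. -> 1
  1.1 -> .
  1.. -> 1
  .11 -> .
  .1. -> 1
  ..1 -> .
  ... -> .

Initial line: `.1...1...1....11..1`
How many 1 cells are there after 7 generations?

.11..11..11....11.1
..11..11..11....1.1
1..11..11..11...1.1
11..11..11..11..1..
.11..11..11..11.11.
..11..11..11..1..11
1..11..11..11.11..1
count of 1: 10

10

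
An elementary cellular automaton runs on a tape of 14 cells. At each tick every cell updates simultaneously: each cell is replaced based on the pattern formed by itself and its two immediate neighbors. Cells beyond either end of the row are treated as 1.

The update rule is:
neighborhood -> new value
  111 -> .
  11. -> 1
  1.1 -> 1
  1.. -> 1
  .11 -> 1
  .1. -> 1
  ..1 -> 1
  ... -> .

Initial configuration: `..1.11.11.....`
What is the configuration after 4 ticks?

tick 1: 1111111111...1
tick 2: .........11.11
tick 3: 1.......11111.
tick 4: 11.....11...11

11.....11...11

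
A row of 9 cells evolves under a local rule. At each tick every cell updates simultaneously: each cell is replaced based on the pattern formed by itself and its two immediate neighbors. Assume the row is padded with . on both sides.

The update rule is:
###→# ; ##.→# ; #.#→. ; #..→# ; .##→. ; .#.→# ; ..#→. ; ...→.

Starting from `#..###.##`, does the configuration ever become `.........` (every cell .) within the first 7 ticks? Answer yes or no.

tick 1: ##..##..#
tick 2: .##..##.#
tick 3: ..##..#.#
tick 4: ...##.#.#
tick 5: ....#.#.#
tick 6: ....#.#.#  (fixed point — unchanged through tick 7)
tick 7 is ....#.#.#, still not uniform .

no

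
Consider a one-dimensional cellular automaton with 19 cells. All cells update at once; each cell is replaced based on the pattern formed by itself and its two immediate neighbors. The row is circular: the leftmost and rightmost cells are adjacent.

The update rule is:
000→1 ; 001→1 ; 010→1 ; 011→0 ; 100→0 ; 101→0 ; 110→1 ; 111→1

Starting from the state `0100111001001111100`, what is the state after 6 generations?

0101001001010100101

generation 1: 1101011011010111101
generation 2: 1101001001010011100
generation 3: 0101011011010101101
generation 4: 0101001001010100101
generation 5: 0101011011010101101  (repeats generation 3; period 2)
generation 6: 0101001001010100101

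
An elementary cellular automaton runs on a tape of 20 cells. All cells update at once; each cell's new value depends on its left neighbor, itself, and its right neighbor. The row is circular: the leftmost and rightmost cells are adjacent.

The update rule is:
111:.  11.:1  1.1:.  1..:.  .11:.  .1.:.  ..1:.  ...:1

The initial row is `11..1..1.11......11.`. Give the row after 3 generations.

11......1.1111...111

generation 1: .1........1.1111..1.
generation 2: ...111111......1....
generation 3: 11......1.1111...111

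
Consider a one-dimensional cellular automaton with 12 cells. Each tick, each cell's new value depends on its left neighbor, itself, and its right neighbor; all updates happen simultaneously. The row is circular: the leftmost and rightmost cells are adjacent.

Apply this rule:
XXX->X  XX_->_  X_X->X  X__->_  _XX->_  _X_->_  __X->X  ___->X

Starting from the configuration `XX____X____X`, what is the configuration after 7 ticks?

X__XXX__XXX_
__X_X__X_X_X
_X_X__X_X_X_
X_X__X_X_X__
_X__X_X_X__X
X__X_X_X__X_
__X_X_X__X_X

__X_X_X__X_X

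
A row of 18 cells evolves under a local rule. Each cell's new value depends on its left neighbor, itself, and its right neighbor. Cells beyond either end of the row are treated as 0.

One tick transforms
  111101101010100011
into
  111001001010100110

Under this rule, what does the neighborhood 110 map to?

At position 3 the neighborhood is 110; the next row has 0 there.

0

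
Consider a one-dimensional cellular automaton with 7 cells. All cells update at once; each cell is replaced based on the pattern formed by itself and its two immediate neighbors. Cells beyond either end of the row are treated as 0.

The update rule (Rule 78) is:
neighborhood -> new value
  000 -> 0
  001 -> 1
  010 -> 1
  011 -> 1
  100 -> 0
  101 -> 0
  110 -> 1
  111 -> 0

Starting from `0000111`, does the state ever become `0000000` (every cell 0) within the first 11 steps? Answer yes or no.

no

0001101
0011101
0110101
1110101
1010101
1010101  (fixed point — unchanged through step 11)
step 11 is 1010101, still not uniform 0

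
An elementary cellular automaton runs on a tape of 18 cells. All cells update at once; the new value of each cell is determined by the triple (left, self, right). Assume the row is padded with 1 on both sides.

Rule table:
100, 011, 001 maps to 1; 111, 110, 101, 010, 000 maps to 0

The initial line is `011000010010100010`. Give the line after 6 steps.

001110101000010010

010100101100010100
000011001010100011
100110110000010110
011100101000100100
010011000101011011
001110101000010010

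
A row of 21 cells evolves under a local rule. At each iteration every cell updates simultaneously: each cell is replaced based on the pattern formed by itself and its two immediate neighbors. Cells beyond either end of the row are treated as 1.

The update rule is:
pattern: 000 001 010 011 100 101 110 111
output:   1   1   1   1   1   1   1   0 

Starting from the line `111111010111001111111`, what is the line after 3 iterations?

000001111101111000000

000001111101111000000
111111000111001111111
000001111101111000000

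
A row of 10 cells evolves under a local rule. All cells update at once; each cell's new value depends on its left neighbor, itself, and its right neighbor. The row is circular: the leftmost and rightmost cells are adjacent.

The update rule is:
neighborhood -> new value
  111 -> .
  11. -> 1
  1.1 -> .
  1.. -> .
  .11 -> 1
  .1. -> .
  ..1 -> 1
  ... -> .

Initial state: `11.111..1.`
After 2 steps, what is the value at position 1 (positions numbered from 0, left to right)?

1

11.1.1.1..
11.......1
position 1 holds 1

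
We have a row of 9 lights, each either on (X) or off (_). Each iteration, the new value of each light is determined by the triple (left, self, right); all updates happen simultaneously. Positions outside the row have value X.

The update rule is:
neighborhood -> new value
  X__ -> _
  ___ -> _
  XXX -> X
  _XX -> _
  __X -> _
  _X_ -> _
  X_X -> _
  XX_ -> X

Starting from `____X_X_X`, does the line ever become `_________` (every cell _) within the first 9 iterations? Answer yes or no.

_________
all cells are _ at iteration 1

yes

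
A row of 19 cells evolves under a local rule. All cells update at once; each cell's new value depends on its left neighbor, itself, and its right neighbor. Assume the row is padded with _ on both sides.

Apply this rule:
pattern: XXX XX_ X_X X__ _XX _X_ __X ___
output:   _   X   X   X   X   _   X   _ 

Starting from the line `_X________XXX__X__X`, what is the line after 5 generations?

X_X______XX_XXX_XX_
_X_X____XXXXX_XXXXX
X_X_X__XX___XXX___X
_X_X_XXXXX_XX_XX_X_
X_X_XX___XXXXXXXX_X

X_X_XX___XXXXXXXX_X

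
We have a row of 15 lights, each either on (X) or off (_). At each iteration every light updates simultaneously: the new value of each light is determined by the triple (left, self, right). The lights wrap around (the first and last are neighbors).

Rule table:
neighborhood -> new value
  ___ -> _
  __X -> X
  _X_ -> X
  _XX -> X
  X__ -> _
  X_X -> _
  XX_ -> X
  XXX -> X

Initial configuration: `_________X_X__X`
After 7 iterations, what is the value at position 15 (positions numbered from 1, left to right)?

________XX_X_XX
_______XXX_X_XX
______XXXX_X_XX
_____XXXXX_X_XX
____XXXXXX_X_XX
___XXXXXXX_X_XX
__XXXXXXXX_X_XX
position 15 holds X

X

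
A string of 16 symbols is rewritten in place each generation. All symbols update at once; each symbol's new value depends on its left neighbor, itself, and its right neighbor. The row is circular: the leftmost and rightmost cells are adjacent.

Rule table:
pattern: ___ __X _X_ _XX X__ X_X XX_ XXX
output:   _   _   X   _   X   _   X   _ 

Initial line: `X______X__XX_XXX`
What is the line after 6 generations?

generation 1: XX_____XX__X____
generation 2: _XX_____XX_XX___
generation 3: __XX_____X__XX__
generation 4: ___XX____XX__XX_
generation 5: ____XX____XX__XX
generation 6: X____XX____XX__X

X____XX____XX__X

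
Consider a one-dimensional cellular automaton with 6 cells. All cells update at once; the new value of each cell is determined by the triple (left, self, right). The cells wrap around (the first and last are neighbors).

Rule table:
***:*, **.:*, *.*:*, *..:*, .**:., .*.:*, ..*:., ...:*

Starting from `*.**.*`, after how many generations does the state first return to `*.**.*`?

**.**.
.**.**
*.**.*

3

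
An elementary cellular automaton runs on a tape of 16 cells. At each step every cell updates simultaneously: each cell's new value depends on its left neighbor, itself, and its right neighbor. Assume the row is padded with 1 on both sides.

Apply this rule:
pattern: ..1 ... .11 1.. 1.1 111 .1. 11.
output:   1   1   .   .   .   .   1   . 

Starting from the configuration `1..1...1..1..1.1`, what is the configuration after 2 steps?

.1.............1

..11.111.11.11..
.1.............1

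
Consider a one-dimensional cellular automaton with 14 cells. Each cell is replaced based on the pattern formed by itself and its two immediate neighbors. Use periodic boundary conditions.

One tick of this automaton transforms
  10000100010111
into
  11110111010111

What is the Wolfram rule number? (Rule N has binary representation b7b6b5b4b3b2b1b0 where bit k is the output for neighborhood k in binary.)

position 12: 111 → 1  (bit 7 = 1)
position 0: 110 → 1  (bit 6 = 1)
position 10: 101 → 0  (bit 5 = 0)
position 1: 100 → 1  (bit 4 = 1)
position 11: 011 → 1  (bit 3 = 1)
position 5: 010 → 1  (bit 2 = 1)
position 4: 001 → 0  (bit 1 = 0)
position 2: 000 → 1  (bit 0 = 1)
bits b7..b0 = 11011101 = 221

221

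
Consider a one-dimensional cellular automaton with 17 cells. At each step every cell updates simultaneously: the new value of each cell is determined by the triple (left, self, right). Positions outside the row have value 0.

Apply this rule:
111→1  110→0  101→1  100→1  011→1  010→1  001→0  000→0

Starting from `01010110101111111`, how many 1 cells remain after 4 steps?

13

01111101111111110
01111011111111101
01110111111111011
01101111111110110
count of 1: 13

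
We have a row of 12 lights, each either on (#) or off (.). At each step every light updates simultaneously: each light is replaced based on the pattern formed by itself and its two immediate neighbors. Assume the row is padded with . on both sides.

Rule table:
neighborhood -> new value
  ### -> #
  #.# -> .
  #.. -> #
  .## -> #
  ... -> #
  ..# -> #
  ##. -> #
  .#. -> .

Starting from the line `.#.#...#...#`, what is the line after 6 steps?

#######.####

#...###.###.
.######.####
#######.####
#######.####  (fixed point — unchanged through step 6)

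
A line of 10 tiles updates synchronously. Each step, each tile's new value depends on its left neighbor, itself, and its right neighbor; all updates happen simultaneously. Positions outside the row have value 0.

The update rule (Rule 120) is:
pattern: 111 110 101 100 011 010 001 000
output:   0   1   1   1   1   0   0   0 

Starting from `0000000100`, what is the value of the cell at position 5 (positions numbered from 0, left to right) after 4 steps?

0

0000000010
0000000001
0000000000
0000000000
position 5 holds 0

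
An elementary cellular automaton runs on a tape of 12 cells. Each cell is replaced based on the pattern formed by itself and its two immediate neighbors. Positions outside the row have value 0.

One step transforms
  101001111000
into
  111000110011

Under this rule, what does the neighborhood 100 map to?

At position 3 the neighborhood is 100; the next row has 0 there.

0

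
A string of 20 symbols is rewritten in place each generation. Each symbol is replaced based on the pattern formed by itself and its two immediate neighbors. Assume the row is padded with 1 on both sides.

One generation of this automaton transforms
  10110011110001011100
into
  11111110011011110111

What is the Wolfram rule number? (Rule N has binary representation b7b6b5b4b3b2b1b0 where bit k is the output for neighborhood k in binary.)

position 7: 111 → 0  (bit 7 = 0)
position 0: 110 → 1  (bit 6 = 1)
position 1: 101 → 1  (bit 5 = 1)
position 4: 100 → 1  (bit 4 = 1)
position 2: 011 → 1  (bit 3 = 1)
position 13: 010 → 1  (bit 2 = 1)
position 5: 001 → 1  (bit 1 = 1)
position 11: 000 → 0  (bit 0 = 0)
bits b7..b0 = 01111110 = 126

126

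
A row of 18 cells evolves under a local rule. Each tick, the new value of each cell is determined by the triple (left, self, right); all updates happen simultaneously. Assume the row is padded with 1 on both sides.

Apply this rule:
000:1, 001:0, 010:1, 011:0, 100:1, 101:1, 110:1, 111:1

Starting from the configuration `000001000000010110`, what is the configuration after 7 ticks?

111111111101111111

111101111111011011
111110111111101101
111111011111110110
111111101111111011
111111110111111101
111111111011111110
111111111101111111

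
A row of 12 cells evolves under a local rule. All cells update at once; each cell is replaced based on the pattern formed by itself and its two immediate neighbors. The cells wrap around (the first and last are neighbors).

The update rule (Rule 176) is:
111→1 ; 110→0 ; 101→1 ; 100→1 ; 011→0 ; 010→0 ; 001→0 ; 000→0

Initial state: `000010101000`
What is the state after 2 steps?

000001010100
000000101010

000000101010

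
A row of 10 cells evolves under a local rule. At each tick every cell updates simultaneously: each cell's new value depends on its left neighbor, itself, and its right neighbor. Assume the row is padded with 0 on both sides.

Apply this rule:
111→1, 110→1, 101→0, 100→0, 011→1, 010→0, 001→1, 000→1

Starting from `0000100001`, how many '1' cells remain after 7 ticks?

1111001110
1111011110
1111011110  (fixed point — unchanged through tick 7)
count of 1: 8

8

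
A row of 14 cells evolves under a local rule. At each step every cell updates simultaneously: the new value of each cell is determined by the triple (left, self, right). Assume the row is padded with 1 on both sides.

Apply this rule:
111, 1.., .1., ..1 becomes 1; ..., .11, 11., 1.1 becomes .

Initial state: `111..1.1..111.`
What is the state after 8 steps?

step 1: 11.111.111.1..
step 2: 1...1...1..111
step 3: .1.111.1111.11
step 4: .1..1...11...1
step 5: .11111.1..1.1.
step 6: ..111..1111.1.
step 7: 11.1.11.11..1.
step 8: 1..1......111.

1..1......111.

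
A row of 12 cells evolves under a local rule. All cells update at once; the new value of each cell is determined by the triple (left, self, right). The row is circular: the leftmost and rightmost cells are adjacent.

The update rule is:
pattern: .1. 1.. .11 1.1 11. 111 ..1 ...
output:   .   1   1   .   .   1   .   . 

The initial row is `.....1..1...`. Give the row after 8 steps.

.1..1.......

step 1: ......1..1..
step 2: .......1..1.
step 3: ........1..1
step 4: 1........1..
step 5: .1........1.
step 6: ..1........1
step 7: 1..1........
step 8: .1..1.......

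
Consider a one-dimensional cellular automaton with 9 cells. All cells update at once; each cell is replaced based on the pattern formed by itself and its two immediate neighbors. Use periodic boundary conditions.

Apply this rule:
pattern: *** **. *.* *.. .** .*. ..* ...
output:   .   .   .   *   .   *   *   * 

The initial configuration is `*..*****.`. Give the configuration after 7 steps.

step 1: ***......
step 2: ...******
step 3: ***......  (repeats step 1; period 2)
step 7: ***......

***......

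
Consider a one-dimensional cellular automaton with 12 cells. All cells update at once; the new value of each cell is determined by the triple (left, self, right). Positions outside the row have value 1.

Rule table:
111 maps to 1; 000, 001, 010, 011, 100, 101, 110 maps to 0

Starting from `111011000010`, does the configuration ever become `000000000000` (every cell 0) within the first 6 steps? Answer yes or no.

yes

step 1: 110000000000
step 2: 100000000000
step 3: 000000000000
all cells are 0 at step 3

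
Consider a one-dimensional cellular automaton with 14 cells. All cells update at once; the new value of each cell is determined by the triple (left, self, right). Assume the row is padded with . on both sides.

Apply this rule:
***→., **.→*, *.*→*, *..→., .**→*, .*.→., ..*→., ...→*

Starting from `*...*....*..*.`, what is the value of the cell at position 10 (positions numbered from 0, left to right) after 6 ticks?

.

..*...**......
*...*.**.*****
..*..*****...*
*....*...*.*..
..**...*..*..*
*.**.*........
position 10 holds .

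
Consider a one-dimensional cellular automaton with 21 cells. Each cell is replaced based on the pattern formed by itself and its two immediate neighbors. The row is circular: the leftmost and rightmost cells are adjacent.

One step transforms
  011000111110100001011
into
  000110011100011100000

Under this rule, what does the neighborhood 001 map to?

At position 5 the neighborhood is 001; the next row has 0 there.

0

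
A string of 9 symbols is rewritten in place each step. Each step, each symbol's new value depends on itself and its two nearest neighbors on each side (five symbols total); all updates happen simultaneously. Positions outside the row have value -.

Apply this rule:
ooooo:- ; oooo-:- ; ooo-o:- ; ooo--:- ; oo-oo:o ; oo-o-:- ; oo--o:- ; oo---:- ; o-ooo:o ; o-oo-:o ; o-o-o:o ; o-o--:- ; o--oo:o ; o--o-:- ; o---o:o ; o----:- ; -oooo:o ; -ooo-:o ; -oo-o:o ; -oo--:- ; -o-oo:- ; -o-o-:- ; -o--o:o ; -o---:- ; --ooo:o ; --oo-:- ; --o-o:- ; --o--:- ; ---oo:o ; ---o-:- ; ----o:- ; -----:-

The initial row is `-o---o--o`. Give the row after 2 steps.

----o----

step 1: ---o--o--
step 2: ----o----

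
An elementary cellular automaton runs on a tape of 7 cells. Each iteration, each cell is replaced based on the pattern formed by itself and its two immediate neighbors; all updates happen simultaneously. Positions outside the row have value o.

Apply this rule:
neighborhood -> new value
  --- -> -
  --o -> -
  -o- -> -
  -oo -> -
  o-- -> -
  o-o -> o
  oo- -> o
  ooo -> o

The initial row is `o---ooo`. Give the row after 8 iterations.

o------

o----oo
o-----o
o------
o------  (fixed point — unchanged through iteration 8)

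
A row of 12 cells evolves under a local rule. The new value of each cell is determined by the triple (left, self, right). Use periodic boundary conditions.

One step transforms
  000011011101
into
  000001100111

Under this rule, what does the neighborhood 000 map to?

0

At position 1 the neighborhood is 000; the next row has 0 there.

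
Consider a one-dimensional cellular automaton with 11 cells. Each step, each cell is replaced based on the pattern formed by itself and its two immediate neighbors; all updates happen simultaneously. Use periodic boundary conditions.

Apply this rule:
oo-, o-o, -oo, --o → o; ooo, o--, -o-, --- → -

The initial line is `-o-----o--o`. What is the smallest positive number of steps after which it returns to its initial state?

o-----o--o-
-----o--o-o
----o--o-o-
---o--o-o--
--o--o-o---
-o--o-o----
o--o-o-----
--o-o-----o
-o-o-----o-
o-o-----o--
-o-----o--o

11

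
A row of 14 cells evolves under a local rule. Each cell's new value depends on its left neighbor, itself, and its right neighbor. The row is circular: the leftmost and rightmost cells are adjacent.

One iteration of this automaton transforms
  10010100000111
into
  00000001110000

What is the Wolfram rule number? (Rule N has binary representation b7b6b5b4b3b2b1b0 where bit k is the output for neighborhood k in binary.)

1

position 12: 111 → 0  (bit 7 = 0)
position 0: 110 → 0  (bit 6 = 0)
position 4: 101 → 0  (bit 5 = 0)
position 1: 100 → 0  (bit 4 = 0)
position 11: 011 → 0  (bit 3 = 0)
position 3: 010 → 0  (bit 2 = 0)
position 2: 001 → 0  (bit 1 = 0)
position 7: 000 → 1  (bit 0 = 1)
bits b7..b0 = 00000001 = 1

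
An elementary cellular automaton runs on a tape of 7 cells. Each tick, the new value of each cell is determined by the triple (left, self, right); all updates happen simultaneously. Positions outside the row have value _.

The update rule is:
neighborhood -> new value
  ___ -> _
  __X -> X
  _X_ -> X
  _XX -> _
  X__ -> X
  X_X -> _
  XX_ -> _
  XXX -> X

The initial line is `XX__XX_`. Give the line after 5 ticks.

X__XX__

tick 1: __XX__X
tick 2: _X__XXX
tick 3: XXXX_X_
tick 4: _XX__XX
tick 5: X__XX__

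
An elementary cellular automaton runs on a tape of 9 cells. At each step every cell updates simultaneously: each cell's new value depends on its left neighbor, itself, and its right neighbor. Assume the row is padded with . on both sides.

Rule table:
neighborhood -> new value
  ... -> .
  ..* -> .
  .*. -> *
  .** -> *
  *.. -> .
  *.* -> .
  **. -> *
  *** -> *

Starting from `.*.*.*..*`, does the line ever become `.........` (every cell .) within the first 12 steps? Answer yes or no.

no

.*.*.*..*  (fixed point — unchanged through step 12)
step 12 is .*.*.*..*, still not uniform .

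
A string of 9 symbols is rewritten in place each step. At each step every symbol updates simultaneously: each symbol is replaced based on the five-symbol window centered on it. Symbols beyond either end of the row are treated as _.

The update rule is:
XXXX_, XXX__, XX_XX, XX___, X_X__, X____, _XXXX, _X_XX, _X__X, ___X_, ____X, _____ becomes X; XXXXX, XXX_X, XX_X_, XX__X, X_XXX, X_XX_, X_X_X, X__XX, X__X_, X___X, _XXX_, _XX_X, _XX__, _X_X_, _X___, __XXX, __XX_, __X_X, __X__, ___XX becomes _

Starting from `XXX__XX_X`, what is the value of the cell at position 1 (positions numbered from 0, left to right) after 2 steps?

__X_____X
XX__XXXX_
position 1 holds X

X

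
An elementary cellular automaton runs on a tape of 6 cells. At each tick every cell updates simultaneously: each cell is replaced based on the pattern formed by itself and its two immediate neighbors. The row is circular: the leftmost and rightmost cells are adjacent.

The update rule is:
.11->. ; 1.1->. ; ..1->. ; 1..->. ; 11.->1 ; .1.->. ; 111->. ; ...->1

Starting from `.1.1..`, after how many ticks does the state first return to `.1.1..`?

.....1
.111..
...1.1
.1....
...111
.1...1
...1..
11...1
.1.1..

9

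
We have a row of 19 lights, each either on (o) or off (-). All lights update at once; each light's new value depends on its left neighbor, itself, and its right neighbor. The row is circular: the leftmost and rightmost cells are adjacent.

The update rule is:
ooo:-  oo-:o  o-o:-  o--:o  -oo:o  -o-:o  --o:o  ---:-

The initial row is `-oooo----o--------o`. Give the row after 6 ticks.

-o-oooo-o-o-oo-oo-o

tick 1: -o--oo--ooo------oo
tick 2: -oooooooo-oo----ooo
tick 3: -o------o-ooo--oo-o
tick 4: -oo----oo-o-ooooo-o
tick 5: -ooo--ooo-o-o---o-o
tick 6: -o-oooo-o-o-oo-oo-o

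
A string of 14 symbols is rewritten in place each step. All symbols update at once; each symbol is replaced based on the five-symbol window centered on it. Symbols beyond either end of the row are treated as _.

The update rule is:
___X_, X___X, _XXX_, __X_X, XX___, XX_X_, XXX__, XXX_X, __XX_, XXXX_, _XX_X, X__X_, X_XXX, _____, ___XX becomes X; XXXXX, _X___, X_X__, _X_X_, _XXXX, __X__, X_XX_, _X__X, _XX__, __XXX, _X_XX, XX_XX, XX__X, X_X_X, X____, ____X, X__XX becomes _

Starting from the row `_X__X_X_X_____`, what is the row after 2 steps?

X__XX______XXX
___X_X_XX_X_XX

___X_X_XX_X_XX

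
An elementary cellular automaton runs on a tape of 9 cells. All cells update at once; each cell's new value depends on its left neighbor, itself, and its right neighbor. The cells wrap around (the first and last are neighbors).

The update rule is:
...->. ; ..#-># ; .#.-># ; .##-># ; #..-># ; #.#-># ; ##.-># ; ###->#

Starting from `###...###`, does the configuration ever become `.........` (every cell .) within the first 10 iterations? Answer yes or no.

no

####.####
#########
#########  (fixed point — unchanged through iteration 10)
iteration 10 is #########, still not uniform .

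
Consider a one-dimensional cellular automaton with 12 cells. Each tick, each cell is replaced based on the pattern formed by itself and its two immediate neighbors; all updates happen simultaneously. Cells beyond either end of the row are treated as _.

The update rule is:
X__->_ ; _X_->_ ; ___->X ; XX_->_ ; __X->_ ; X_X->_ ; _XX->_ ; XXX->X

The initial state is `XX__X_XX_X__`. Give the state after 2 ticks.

___________X
XXXXXXXXXX__

XXXXXXXXXX__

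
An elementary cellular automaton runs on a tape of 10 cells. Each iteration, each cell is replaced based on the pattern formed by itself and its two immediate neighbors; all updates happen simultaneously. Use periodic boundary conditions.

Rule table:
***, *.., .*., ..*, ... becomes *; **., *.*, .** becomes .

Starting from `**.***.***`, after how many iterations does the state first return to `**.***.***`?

iteration 1: *...*...**
iteration 2: .*******.*
iteration 3: ..*****..*
iteration 4: **.***.***

4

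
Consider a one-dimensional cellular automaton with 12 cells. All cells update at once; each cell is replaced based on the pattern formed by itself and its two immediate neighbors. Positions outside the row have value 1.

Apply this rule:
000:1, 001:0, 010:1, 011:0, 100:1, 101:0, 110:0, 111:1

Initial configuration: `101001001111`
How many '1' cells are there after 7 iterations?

8

001101100111
100000010011
011111011001
001110000100
100101110110
010100100000
010110111110
count of 1: 8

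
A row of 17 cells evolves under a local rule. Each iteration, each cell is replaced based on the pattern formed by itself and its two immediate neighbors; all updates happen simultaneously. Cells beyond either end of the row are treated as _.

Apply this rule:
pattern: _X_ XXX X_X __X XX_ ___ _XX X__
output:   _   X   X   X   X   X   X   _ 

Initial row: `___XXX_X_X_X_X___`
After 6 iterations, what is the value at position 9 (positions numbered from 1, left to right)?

X

iteration 1: XXXXXXX_X_X_X__XX
iteration 2: XXXXXXXX_X_X__XXX
iteration 3: XXXXXXXXX_X__XXXX
iteration 4: XXXXXXXXXX__XXXXX
iteration 5: XXXXXXXXXX_XXXXXX
iteration 6: XXXXXXXXXXXXXXXXX
position 9 holds X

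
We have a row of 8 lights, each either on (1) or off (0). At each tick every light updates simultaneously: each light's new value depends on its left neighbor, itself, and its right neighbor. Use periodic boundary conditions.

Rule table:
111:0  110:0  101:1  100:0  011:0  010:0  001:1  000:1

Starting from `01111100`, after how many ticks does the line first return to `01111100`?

16

tick 1: 10000001
tick 2: 00111110
tick 3: 11000000
tick 4: 00011111
tick 5: 01100000
tick 6: 10001111
tick 7: 00110000
tick 8: 11000111
tick 9: 00011000
tick 10: 11100011
tick 11: 00001100
tick 12: 11110001
tick 13: 00000110
tick 14: 11111000
tick 15: 00000011
tick 16: 01111100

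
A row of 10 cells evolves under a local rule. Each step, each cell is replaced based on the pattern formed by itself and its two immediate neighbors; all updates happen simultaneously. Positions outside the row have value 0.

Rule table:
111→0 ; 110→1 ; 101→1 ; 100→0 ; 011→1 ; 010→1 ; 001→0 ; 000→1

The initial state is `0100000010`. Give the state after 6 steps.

0111001110

step 1: 0101111010
step 2: 0111001110
step 3: 0101001010
step 4: 0111001110  (repeats step 2; period 2)
step 6: 0111001110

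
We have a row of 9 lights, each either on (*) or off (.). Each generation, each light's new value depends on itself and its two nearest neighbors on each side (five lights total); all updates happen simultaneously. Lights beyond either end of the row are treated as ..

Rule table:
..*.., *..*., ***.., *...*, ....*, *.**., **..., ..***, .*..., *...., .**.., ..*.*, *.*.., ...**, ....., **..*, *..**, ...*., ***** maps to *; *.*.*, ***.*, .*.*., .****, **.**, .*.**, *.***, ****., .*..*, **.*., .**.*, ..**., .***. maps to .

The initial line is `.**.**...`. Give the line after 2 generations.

*...*****
*****.*.*

*****.*.*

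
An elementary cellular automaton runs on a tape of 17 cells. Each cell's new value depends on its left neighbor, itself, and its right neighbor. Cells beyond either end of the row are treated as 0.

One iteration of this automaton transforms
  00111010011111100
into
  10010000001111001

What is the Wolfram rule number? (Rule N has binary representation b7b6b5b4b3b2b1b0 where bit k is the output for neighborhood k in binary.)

129

position 3: 111 → 1  (bit 7 = 1)
position 4: 110 → 0  (bit 6 = 0)
position 5: 101 → 0  (bit 5 = 0)
position 7: 100 → 0  (bit 4 = 0)
position 2: 011 → 0  (bit 3 = 0)
position 6: 010 → 0  (bit 2 = 0)
position 1: 001 → 0  (bit 1 = 0)
position 0: 000 → 1  (bit 0 = 1)
bits b7..b0 = 10000001 = 129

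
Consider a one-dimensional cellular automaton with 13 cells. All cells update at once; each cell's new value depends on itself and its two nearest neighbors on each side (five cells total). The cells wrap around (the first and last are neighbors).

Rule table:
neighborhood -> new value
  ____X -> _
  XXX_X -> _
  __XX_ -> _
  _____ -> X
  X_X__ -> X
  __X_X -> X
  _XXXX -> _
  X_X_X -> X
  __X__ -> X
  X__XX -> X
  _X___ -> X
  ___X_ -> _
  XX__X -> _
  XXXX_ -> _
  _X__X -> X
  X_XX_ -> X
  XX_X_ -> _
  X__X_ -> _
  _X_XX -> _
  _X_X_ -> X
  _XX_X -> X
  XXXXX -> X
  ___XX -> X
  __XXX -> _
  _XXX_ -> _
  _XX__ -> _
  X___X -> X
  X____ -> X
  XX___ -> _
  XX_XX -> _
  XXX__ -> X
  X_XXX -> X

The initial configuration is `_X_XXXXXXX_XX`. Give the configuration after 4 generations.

XXXXX____XX_X

_X_X_XXX___XX
_XXX_X_X_XX_X
_X___XXX_XX_X
XXXXX____XX_X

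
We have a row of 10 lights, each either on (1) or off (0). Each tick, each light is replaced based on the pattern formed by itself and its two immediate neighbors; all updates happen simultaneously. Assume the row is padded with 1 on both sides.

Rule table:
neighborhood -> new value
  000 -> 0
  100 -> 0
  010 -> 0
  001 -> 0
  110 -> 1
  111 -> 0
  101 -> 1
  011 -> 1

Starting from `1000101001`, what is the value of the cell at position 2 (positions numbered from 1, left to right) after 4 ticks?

tick 1: 1000010001
tick 2: 1000000001
tick 3: 1000000001  (fixed point — unchanged through tick 4)
position 2 holds 0

0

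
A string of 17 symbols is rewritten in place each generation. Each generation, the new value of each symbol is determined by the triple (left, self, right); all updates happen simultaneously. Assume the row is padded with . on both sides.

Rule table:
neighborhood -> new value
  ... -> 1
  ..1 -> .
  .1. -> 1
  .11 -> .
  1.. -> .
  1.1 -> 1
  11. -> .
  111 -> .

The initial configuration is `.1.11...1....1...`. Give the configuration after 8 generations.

generation 1: .11...1.1.11.1.11
generation 2: ....1.1111..111..
generation 3: 111.11..........1
generation 4: ...1...11111111.1
generation 5: 11.1.1.........11
generation 6: ..1111.1111111...
generation 7: 1.....1........11
generation 8: 1.111.1.111111...

1.111.1.111111...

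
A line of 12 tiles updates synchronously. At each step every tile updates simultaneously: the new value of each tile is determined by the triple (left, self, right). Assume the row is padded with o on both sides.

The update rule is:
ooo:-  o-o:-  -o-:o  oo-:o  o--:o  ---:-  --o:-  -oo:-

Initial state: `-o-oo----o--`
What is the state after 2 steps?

-o--oo---oo-
-oo--oo---o-

-oo--oo---o-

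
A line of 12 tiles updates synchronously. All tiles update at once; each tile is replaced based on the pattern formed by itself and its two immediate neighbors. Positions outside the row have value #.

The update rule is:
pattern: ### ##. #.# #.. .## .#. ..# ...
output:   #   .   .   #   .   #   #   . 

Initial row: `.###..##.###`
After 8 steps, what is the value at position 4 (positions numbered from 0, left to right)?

step 1: ..#.##....##
step 2: ###...#..#.#
step 3: ##.#.#####..
step 4: #..#..###.##
step 5: .#####.#...#
step 6: ..###..##.#.
step 7: ##.#.##...#.
step 8: #..#...#.##.
position 4 holds .

.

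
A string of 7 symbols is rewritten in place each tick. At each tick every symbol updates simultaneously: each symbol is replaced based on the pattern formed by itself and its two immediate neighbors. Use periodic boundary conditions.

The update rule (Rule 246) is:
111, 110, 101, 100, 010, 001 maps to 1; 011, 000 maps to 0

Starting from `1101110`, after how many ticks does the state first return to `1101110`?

7

tick 1: 0110111
tick 2: 1011011
tick 3: 1101101
tick 4: 1110110
tick 5: 0111011
tick 6: 1011101
tick 7: 1101110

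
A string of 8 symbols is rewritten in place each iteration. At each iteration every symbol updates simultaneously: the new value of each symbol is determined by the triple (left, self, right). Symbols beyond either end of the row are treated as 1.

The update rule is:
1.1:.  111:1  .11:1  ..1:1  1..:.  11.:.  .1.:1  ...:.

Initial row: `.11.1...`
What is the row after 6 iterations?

.1.1.111

.1..1..1
.1.11.11
.1.1..11
.1.1.111
.1.1.111  (fixed point — unchanged through iteration 6)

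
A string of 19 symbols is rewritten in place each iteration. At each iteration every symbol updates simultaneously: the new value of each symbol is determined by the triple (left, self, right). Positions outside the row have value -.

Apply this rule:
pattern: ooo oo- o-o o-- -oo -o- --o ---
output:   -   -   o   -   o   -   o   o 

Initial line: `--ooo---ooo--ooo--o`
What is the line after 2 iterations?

ooo---ooo---oo---o-
o---ooo---ooo--oo--

o---ooo---ooo--oo--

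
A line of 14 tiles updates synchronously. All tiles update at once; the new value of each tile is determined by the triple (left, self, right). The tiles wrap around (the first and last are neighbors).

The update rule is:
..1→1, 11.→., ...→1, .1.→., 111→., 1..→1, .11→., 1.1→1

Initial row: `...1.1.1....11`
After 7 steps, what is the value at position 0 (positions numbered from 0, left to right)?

1

111.1.1.1111..
...1.1.1....11  (repeats step 0; period 2)
step 7: 111.1.1.1111..
position 0 holds 1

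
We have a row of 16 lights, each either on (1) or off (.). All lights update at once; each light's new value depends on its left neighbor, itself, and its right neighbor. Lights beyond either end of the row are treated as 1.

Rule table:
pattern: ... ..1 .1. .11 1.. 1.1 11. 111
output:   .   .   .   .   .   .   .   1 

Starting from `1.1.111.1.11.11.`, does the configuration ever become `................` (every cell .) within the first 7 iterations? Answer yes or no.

.....1..........
................
all cells are . at iteration 2

yes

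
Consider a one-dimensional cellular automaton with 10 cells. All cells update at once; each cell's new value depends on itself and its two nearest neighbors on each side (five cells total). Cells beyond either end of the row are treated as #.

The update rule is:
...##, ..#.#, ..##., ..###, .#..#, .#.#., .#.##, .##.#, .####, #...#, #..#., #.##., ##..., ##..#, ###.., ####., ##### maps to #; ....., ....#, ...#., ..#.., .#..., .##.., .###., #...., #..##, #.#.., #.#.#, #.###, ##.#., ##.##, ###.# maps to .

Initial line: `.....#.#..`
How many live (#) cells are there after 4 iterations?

5

#....##.#.
##..###..#
###.#.##.#
##...###..
count of #: 5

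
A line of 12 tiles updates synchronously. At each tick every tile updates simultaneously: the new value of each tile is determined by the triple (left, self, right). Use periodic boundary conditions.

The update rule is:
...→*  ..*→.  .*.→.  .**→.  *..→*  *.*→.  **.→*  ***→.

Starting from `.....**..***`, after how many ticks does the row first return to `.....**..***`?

tick 1: ****..**...*
tick 2: ...**..***..
tick 3: **..**...***
tick 4: .**..***....
tick 5: ..**...*****
tick 6: *..***.....*
tick 7: **...*****..
tick 8: .***.....**.
tick 9: ...*****..**
tick 10: **.....**..*
tick 11: .*****..**..
tick 12: .....**..***

12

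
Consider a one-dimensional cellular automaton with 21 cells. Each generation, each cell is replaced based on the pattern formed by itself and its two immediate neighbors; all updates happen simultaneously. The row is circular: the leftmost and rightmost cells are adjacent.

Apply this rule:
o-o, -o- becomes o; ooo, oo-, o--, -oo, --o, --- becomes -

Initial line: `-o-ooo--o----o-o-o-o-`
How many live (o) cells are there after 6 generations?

generation 1: -oo-----o----ooooooo-
generation 2: --------o------------
generation 3: --------o------------  (fixed point — unchanged through generation 6)
count of o: 1

1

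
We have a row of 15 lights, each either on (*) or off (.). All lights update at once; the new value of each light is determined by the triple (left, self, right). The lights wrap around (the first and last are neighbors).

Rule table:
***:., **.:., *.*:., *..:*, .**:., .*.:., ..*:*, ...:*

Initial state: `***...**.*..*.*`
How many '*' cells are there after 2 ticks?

10

tick 1: ...***....**...
tick 2: ***...****..***
count of *: 10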